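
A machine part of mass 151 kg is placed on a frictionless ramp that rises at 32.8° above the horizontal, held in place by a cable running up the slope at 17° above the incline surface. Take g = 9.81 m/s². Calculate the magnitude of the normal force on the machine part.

N ≈ 1000 N

Take axes along and perpendicular to the incline. Weight components: W sin 32.8° = 802.4 N down-slope, W cos 32.8° = 1245 N into the surface.
Along incline: T cos 17° = W sin 32.8° → T = 839.1 N.
Perpendicular: N = W cos 32.8° − T sin 17° = 999.8 N.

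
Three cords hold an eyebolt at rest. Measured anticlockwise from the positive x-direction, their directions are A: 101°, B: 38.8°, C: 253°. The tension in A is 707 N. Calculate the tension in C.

T_C ≈ 1110 N

Resolve: ΣF_x = 707 cos 101° + T_B cos 38.8° + T_C cos 253° = 0.
        ΣF_y = 707 sin 101° + T_B sin 38.8° + T_C sin 253° = 0.
The known terms sum to (-134.9, 694) N, so 0.7793 T_B − 0.2924 T_C = 134.9 and 0.6266 T_B − 0.9563 T_C = -694.
Solving simultaneously: T_B = 590.5 N, T_C = 1113 N.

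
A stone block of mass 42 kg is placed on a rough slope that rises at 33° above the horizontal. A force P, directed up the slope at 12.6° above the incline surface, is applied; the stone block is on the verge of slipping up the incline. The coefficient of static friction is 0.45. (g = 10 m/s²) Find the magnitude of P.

On the verge of sliding up the incline, friction equals μN and acts down the slope.
Perpendicular: N + P sin 12.6° = W cos 33° = 352.2 N.
Along incline: P cos 12.6° = W sin 33° + μN  with W sin 33° = 228.7 N.
Solving the pair for P and N: P = 360.5 N, N = 273.6 N (and f = μN = 123.1 N).

P ≈ 361 N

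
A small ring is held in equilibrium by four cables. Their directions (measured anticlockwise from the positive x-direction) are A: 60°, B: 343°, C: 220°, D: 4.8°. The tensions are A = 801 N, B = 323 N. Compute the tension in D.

T_D ≈ 5.32 N

Resolve: ΣF_x = 801 cos 60° + 323 cos 343° + T_C cos 220° + T_D cos 4.8° = 0.
        ΣF_y = 801 sin 60° + 323 sin 343° + T_C sin 220° + T_D sin 4.8° = 0.
The known terms sum to (709.4, 599.3) N, so -0.7660 T_C + 0.9965 T_D = -709.4 and -0.6428 T_C + 0.0837 T_D = -599.3.
Solving simultaneously: T_C = 933 N, T_D = 5.322 N.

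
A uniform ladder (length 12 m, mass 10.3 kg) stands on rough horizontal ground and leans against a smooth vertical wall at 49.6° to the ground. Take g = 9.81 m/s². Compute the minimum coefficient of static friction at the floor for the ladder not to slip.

ΣF_y = 0: N_floor = 10.3×9.81 = 101.04 N.
Torques about the foot: N_wall · 12 sin 49.6° = 10.3×9.81×6 cos 49.6° → N_wall = 42.997 N.
ΣF_x = 0: f_floor = N_wall = 42.997 N.
μ_min = f_floor / N_floor = 42.997 / 101.04 = 0.4255.

μ_min ≈ 0.426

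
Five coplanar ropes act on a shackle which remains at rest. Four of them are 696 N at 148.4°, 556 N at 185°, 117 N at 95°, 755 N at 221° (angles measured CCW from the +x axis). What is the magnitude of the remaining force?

F ≈ 1730 N

Sum the known components: ΣF_x = -1727 N, ΣF_y = -62.53 N.
For equilibrium the remaining force must supply (−ΣF_x, −ΣF_y) = (1727, 62.53) N.
Magnitude = √((1727)² + (62.53)²) = 1728 N; direction = atan2(62.53, 1727) = 2.1°.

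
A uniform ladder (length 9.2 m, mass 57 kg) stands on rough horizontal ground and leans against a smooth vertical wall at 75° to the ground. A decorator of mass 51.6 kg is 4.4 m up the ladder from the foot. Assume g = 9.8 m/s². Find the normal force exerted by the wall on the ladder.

Torques about the foot: N_wall · 9.2 sin 75° = 57×9.8×4.6 cos 75° + 51.6×9.8×4.4 cos 75° → N_wall = 139.64 N.

N_wall ≈ 140 N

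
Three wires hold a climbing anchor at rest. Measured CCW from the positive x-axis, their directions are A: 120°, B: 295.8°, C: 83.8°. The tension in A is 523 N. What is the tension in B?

Resolve: ΣF_x = 523 cos 120° + T_B cos 295.8° + T_C cos 83.8° = 0.
        ΣF_y = 523 sin 120° + T_B sin 295.8° + T_C sin 83.8° = 0.
The known terms sum to (-261.5, 452.9) N, so 0.4352 T_B + 0.1080 T_C = 261.5 and -0.9003 T_B + 0.9942 T_C = -452.9.
Solving simultaneously: T_B = 582.9 N, T_C = 72.28 N.

T_B ≈ 583 N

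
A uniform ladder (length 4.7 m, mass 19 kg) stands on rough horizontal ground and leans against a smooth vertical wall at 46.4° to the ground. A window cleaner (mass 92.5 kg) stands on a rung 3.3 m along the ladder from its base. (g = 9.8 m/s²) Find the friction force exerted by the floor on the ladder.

f ≈ 695 N

Torques about the foot: N_wall · 4.7 sin 46.4° = 19×9.8×2.35 cos 46.4° + 92.5×9.8×3.3 cos 46.4° → N_wall = 694.77 N.
ΣF_x = 0: f_floor = N_wall = 694.77 N.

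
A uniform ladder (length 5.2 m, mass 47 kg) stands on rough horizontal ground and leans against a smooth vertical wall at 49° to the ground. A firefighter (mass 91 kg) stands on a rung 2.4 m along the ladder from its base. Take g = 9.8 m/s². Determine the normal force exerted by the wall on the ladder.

Torques about the foot: N_wall · 5.2 sin 49° = 47×9.8×2.6 cos 49° + 91×9.8×2.4 cos 49° → N_wall = 558 N.

N_wall ≈ 558 N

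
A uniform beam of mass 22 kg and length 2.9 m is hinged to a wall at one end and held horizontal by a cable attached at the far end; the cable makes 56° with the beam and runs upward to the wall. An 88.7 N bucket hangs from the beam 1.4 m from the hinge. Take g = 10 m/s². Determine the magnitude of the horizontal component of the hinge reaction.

H_x ≈ 103 N

Take torques about the hinge: T sin 56° · 2.9 = 22×10×1.45 + 88.7×1.4 = 443.18 N·m.
So T = 443.18 / (0.8290 × 2.9) = 184.34 N.
ΣF_x = 0: H_x = T cos 56° = 103.08 N.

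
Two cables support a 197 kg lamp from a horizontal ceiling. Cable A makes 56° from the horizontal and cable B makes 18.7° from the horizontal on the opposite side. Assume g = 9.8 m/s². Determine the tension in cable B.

Weight W = 197 × 9.8 = 1931 N acts straight down.
Horizontal: T_A cos 56° = T_B cos 18.7°  →  T_A = 1.694 T_B.
Vertical: T_A sin 56° + T_B sin 18.7° = 1931.
Substituting the horizontal relation into the vertical equation gives 1.725 T_B = 1931, so T_B = 1119 N.

T_B ≈ 1120 N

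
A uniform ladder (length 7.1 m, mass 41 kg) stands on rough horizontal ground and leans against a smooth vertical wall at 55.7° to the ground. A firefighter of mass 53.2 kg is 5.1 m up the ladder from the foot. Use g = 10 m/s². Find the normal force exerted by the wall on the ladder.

N_wall ≈ 401 N

Torques about the foot: N_wall · 7.1 sin 55.7° = 41×10×3.55 cos 55.7° + 53.2×10×5.1 cos 55.7° → N_wall = 400.52 N.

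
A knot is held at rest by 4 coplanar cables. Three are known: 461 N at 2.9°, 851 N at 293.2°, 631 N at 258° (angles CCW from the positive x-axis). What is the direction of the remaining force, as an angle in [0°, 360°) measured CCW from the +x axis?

θ ≈ 116°

Sum the known components: ΣF_x = 664.5 N, ΣF_y = -1376 N.
For equilibrium the remaining force must supply (−ΣF_x, −ΣF_y) = (-664.5, 1376) N.
Magnitude = √((-664.5)² + (1376)²) = 1528 N; direction = atan2(1376, -664.5) = 115.8°.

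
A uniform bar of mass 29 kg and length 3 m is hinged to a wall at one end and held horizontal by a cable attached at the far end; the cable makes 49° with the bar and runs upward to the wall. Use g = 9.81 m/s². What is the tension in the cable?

Take torques about the hinge: T sin 49° · 3 = 29×9.81×1.5 = 426.74 N·m.
So T = 426.74 / (0.7547 × 3) = 188.48 N.

T ≈ 188 N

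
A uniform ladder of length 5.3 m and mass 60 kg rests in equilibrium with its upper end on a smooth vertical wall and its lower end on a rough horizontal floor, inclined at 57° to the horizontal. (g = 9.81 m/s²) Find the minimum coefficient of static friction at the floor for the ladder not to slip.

ΣF_y = 0: N_floor = 60×9.81 = 588.6 N.
Torques about the foot: N_wall · 5.3 sin 57° = 60×9.81×2.65 cos 57° → N_wall = 191.12 N.
ΣF_x = 0: f_floor = N_wall = 191.12 N.
μ_min = f_floor / N_floor = 191.12 / 588.6 = 0.3247.

μ_min ≈ 0.325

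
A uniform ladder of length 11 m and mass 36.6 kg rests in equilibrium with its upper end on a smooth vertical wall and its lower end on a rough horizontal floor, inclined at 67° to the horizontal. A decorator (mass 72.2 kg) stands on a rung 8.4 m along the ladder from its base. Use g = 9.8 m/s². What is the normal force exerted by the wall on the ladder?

Torques about the foot: N_wall · 11 sin 67° = 36.6×9.8×5.5 cos 67° + 72.2×9.8×8.4 cos 67° → N_wall = 305.48 N.

N_wall ≈ 305 N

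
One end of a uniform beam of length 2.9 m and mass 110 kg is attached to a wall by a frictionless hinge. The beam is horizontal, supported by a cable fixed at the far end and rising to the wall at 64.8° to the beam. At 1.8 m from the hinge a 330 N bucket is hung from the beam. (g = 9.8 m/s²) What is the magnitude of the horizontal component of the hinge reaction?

Take torques about the hinge: T sin 64.8° · 2.9 = 110×9.8×1.45 + 330×1.8 = 2157.1 N·m.
So T = 2157.1 / (0.9048 × 2.9) = 822.07 N.
ΣF_x = 0: H_x = T cos 64.8° = 350.02 N.

H_x ≈ 350 N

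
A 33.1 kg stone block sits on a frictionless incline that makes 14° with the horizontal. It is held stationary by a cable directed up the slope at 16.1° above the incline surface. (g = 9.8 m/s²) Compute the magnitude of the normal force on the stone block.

Take axes along and perpendicular to the incline. Weight components: W sin 14° = 78.47 N down-slope, W cos 14° = 314.7 N into the surface.
Along incline: T cos 16.1° = W sin 14° → T = 81.68 N.
Perpendicular: N = W cos 14° − T sin 16.1° = 292.1 N.

N ≈ 292 N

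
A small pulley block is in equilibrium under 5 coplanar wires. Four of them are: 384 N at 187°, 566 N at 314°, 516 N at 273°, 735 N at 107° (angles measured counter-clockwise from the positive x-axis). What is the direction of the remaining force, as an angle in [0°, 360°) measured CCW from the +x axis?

Sum the known components: ΣF_x = -175.8 N, ΣF_y = -266.4 N.
For equilibrium the remaining force must supply (−ΣF_x, −ΣF_y) = (175.8, 266.4) N.
Magnitude = √((175.8)² + (266.4)²) = 319.2 N; direction = atan2(266.4, 175.8) = 56.6°.

θ ≈ 56.6°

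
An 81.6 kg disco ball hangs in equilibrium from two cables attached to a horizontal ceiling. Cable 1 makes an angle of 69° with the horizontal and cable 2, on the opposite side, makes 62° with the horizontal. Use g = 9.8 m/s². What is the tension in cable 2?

Weight W = 81.6 × 9.8 = 799.7 N acts straight down.
Horizontal: T_1 cos 69° = T_2 cos 62°  →  T_1 = 1.31 T_2.
Vertical: T_1 sin 69° + T_2 sin 62° = 799.7.
Substituting the horizontal relation into the vertical equation gives 2.106 T_2 = 799.7, so T_2 = 379.7 N.

T_2 ≈ 380 N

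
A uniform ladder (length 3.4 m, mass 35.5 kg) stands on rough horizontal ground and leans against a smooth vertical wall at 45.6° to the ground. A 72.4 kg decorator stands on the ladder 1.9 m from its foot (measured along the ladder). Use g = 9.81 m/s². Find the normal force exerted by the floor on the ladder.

ΣF_y = 0: N_floor = 35.5×9.81 + 72.4×9.81 = 1058.5 N.

N_floor ≈ 1060 N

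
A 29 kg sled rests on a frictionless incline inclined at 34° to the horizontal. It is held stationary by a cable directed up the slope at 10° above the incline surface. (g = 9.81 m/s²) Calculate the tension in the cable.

Take axes along and perpendicular to the incline. Weight components: W sin 34° = 159.1 N down-slope, W cos 34° = 235.9 N into the surface.
Along incline: T cos 10° = W sin 34° → T = 161.5 N.
Perpendicular: N = W cos 34° − T sin 10° = 207.8 N.

T ≈ 162 N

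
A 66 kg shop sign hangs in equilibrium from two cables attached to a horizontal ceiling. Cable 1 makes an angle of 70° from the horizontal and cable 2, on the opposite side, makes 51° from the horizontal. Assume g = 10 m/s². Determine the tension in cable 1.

T_1 ≈ 485 N

Weight W = 66 × 10 = 660 N acts straight down.
Horizontal: T_1 cos 70° = T_2 cos 51°  →  T_2 = 0.5435 T_1.
Vertical: T_1 sin 70° + T_2 sin 51° = 660.
Substituting the horizontal relation into the vertical equation gives 1.362 T_1 = 660, so T_1 = 484.6 N.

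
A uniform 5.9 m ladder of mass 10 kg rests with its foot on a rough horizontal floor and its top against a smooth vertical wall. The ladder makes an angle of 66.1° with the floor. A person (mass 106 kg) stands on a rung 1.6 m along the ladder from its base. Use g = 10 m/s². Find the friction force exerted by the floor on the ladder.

f ≈ 150 N

Torques about the foot: N_wall · 5.9 sin 66.1° = 10×10×2.95 cos 66.1° + 106×10×1.6 cos 66.1° → N_wall = 149.54 N.
ΣF_x = 0: f_floor = N_wall = 149.54 N.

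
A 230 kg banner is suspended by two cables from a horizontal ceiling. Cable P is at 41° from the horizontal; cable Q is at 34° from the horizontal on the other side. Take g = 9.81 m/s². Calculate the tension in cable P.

T_P ≈ 1940 N

Weight W = 230 × 9.81 = 2256 N acts straight down.
Horizontal: T_P cos 41° = T_Q cos 34°  →  T_Q = 0.9103 T_P.
Vertical: T_P sin 41° + T_Q sin 34° = 2256.
Substituting the horizontal relation into the vertical equation gives 1.165 T_P = 2256, so T_P = 1937 N.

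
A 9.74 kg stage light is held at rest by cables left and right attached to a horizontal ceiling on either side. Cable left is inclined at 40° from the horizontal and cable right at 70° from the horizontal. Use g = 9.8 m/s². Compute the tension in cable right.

T_right ≈ 77.8 N

Weight W = 9.74 × 9.8 = 95.45 N acts straight down.
Horizontal: T_left cos 40° = T_right cos 70°  →  T_left = 0.4465 T_right.
Vertical: T_left sin 40° + T_right sin 70° = 95.45.
Substituting the horizontal relation into the vertical equation gives 1.227 T_right = 95.45, so T_right = 77.81 N.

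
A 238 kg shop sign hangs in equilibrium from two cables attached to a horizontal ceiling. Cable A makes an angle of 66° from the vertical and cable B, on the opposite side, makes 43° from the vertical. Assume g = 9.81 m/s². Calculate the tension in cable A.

Angles from the horizontal: cable A is 90° − 66° = 24°, cable B is 90° − 43° = 47°.
Weight W = 238 × 9.81 = 2335 N acts straight down.
Horizontal: T_A cos 24° = T_B cos 47°  →  T_B = 1.34 T_A.
Vertical: T_A sin 24° + T_B sin 47° = 2335.
Substituting the horizontal relation into the vertical equation gives 1.386 T_A = 2335, so T_A = 1684 N.

T_A ≈ 1680 N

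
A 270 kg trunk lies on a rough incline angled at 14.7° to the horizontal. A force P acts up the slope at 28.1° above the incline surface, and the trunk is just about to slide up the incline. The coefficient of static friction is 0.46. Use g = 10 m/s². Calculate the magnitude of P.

P ≈ 1720 N

On the verge of sliding up the incline, friction equals μN and acts down the slope.
Perpendicular: N + P sin 28.1° = W cos 14.7° = 2612 N.
Along incline: P cos 28.1° = W sin 14.7° + μN  with W sin 14.7° = 685.1 N.
Solving the pair for P and N: P = 1717 N, N = 1803 N (and f = μN = 829.4 N).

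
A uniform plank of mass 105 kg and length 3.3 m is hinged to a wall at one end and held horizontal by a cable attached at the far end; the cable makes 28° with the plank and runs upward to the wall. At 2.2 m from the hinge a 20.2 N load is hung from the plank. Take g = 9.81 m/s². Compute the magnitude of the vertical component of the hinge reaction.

Take torques about the hinge: T sin 28° · 3.3 = 105×9.81×1.65 + 20.2×2.2 = 1744 N·m.
So T = 1744 / (0.4695 × 3.3) = 1125.7 N.
ΣF_y = 0: H_y = (105×9.81 + 20.2) − T sin 28° = 1050.2 − 528.49 = 521.76 N.

|H_y| ≈ 522 N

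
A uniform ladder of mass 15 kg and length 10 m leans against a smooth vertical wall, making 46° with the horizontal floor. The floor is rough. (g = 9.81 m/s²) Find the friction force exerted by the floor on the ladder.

f ≈ 71.1 N

Torques about the foot: N_wall · 10 sin 46° = 15×9.81×5 cos 46° → N_wall = 71.051 N.
ΣF_x = 0: f_floor = N_wall = 71.051 N.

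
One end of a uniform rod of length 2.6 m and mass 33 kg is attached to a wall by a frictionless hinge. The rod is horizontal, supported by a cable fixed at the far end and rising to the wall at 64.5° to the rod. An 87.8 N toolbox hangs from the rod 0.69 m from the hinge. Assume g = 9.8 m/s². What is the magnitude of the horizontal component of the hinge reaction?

H_x ≈ 88.2 N

Take torques about the hinge: T sin 64.5° · 2.6 = 33×9.8×1.3 + 87.8×0.69 = 481 N·m.
So T = 481 / (0.9026 × 2.6) = 204.97 N.
ΣF_x = 0: H_x = T cos 64.5° = 88.241 N.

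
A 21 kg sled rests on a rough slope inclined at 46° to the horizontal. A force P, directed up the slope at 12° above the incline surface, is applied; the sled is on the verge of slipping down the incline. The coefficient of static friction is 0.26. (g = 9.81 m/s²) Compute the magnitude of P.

P ≈ 120 N

On the verge of sliding down the incline, friction equals μN and acts up the slope.
Perpendicular: N + P sin 12° = W cos 46° = 143.1 N.
Along incline: P cos 12° + μN = W sin 46° with W sin 46° = 148.2 N.
Solving the pair for P and N: P = 120.1 N, N = 118.1 N (and f = μN = 30.72 N).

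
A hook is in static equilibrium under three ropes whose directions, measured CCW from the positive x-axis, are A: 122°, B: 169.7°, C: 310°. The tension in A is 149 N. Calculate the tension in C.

Resolve: ΣF_x = 149 cos 122° + T_B cos 169.7° + T_C cos 310° = 0.
        ΣF_y = 149 sin 122° + T_B sin 169.7° + T_C sin 310° = 0.
The known terms sum to (-78.96, 126.4) N, so -0.9839 T_B + 0.6428 T_C = 78.96 and 0.1788 T_B − 0.7660 T_C = -126.4.
Solving simultaneously: T_B = 32.46 N, T_C = 172.5 N.

T_C ≈ 173 N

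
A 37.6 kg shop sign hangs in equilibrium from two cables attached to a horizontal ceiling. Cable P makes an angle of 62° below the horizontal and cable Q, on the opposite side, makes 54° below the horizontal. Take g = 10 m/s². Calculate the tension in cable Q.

Weight W = 37.6 × 10 = 376 N acts straight down.
Horizontal: T_P cos 62° = T_Q cos 54°  →  T_P = 1.252 T_Q.
Vertical: T_P sin 62° + T_Q sin 54° = 376.
Substituting the horizontal relation into the vertical equation gives 1.914 T_Q = 376, so T_Q = 196.4 N.

T_Q ≈ 196 N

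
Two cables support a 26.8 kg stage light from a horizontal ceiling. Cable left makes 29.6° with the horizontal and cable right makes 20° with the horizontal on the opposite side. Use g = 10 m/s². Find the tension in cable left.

T_left ≈ 331 N

Weight W = 26.8 × 10 = 268 N acts straight down.
Horizontal: T_left cos 29.6° = T_right cos 20°  →  T_right = 0.9253 T_left.
Vertical: T_left sin 29.6° + T_right sin 20° = 268.
Substituting the horizontal relation into the vertical equation gives 0.8104 T_left = 268, so T_left = 330.7 N.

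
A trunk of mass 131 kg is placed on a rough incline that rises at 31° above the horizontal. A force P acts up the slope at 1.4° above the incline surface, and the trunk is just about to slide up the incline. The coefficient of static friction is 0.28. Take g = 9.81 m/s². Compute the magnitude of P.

P ≈ 964 N

On the verge of sliding up the incline, friction equals μN and acts down the slope.
Perpendicular: N + P sin 1.4° = W cos 31° = 1102 N.
Along incline: P cos 1.4° = W sin 31° + μN  with W sin 31° = 661.9 N.
Solving the pair for P and N: P = 964 N, N = 1078 N (and f = μN = 301.8 N).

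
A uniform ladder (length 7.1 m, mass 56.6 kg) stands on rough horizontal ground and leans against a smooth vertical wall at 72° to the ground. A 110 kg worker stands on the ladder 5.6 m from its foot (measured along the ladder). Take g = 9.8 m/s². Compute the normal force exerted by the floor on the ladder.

N_floor ≈ 1630 N

ΣF_y = 0: N_floor = 56.6×9.8 + 110×9.8 = 1632.7 N.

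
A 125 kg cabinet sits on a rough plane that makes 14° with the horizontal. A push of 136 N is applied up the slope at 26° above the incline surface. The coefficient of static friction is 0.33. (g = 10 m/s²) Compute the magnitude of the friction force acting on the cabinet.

Axes along / perpendicular to the incline. W sin 14° = 302.4 N down-slope; W cos 14° = 1213 N into the surface.
Perpendicular: N = W cos 14° − P sin 26° = 1213 − 59.62 = 1153 N.
Along incline: P cos 26° + f = W sin 14° (friction acts up-slope) → f = 302.4 − 122.2 = 180.2 N.
|f| = 180.2 N ≤ μN = 380.6 N, so the cabinet is indeed static.

f ≈ 180 N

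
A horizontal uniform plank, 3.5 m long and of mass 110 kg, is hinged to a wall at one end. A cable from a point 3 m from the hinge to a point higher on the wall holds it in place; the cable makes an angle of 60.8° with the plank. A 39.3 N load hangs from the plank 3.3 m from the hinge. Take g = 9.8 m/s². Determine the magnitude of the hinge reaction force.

Take torques about the hinge: T sin 60.8° · 3 = 110×9.8×1.75 + 39.3×3.3 = 2016.2 N·m.
So T = 2016.2 / (0.8729 × 3) = 769.9 N.
ΣF_x = 0: H_x = T cos 60.8° = 375.6 N.
ΣF_y = 0: H_y = (110×9.8 + 39.3) − T sin 60.8° = 1117.3 − 672.06 = 445.24 N.
|H| = √(H_x² + H_y²) = √((375.6)² + (445.24)²) = 582.51 N.

|H| ≈ 583 N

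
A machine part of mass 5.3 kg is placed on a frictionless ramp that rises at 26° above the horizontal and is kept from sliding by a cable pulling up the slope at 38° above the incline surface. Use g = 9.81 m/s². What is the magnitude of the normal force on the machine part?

Take axes along and perpendicular to the incline. Weight components: W sin 26° = 22.79 N down-slope, W cos 26° = 46.73 N into the surface.
Along incline: T cos 38° = W sin 26° → T = 28.92 N.
Perpendicular: N = W cos 26° − T sin 38° = 28.92 N.

N ≈ 28.9 N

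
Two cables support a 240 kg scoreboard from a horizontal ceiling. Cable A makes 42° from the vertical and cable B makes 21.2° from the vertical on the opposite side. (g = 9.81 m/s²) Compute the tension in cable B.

T_B ≈ 1760 N

Angles from the horizontal: cable A is 90° − 42° = 48°, cable B is 90° − 21.2° = 68.8°.
Weight W = 240 × 9.81 = 2354 N acts straight down.
Horizontal: T_A cos 48° = T_B cos 68.8°  →  T_A = 0.5404 T_B.
Vertical: T_A sin 48° + T_B sin 68.8° = 2354.
Substituting the horizontal relation into the vertical equation gives 1.334 T_B = 2354, so T_B = 1765 N.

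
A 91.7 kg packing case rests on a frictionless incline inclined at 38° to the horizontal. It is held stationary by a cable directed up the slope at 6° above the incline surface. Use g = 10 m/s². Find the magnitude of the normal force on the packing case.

Take axes along and perpendicular to the incline. Weight components: W sin 38° = 564.6 N down-slope, W cos 38° = 722.6 N into the surface.
Along incline: T cos 6° = W sin 38° → T = 567.7 N.
Perpendicular: N = W cos 38° − T sin 6° = 663.3 N.

N ≈ 663 N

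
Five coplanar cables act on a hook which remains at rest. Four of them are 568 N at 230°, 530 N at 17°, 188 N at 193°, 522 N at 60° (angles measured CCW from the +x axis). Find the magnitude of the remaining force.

F ≈ 255 N

Sum the known components: ΣF_x = 219.6 N, ΣF_y = 129.6 N.
For equilibrium the remaining force must supply (−ΣF_x, −ΣF_y) = (-219.6, -129.6) N.
Magnitude = √((-219.6)² + (-129.6)²) = 255 N; direction = atan2(-129.6, -219.6) = 210.6°.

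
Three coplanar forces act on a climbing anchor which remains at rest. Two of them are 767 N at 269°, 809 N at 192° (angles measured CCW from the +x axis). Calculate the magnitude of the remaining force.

Sum the known components: ΣF_x = -804.7 N, ΣF_y = -935.1 N.
For equilibrium the remaining force must supply (−ΣF_x, −ΣF_y) = (804.7, 935.1) N.
Magnitude = √((804.7)² + (935.1)²) = 1234 N; direction = atan2(935.1, 804.7) = 49.3°.

F ≈ 1230 N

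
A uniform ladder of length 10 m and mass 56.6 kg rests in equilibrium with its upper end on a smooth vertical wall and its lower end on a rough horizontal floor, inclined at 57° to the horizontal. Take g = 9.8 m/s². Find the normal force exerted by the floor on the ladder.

ΣF_y = 0: N_floor = 56.6×9.8 = 554.68 N.

N_floor ≈ 555 N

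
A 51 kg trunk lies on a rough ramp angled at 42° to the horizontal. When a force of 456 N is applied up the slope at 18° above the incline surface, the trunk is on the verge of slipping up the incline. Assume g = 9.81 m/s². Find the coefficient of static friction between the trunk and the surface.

On the verge of sliding up the incline, friction is at its maximum μN and acts down the slope.
Perpendicular to incline: N = W cos 42° − P sin 18° = 371.8 − 140.9 = 230.9 N.
Along incline: P cos 18° − μN = W sin 42° → μ = −(W sin 42° − P cos 18°) / N = 0.4284.

μ ≈ 0.428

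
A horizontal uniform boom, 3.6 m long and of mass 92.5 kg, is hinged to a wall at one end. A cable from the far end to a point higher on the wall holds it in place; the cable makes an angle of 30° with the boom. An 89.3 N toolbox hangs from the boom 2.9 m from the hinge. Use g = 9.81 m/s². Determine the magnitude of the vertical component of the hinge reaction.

|H_y| ≈ 471 N

Take torques about the hinge: T sin 30° · 3.6 = 92.5×9.81×1.8 + 89.3×2.9 = 1892.3 N·m.
So T = 1892.3 / (0.5000 × 3.6) = 1051.3 N.
ΣF_y = 0: H_y = (92.5×9.81 + 89.3) − T sin 30° = 996.73 − 525.65 = 471.08 N.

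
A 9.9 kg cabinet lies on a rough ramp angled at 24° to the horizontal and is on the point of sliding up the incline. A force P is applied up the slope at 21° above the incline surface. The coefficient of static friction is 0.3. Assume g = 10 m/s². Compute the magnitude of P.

On the verge of sliding up the incline, friction equals μN and acts down the slope.
Perpendicular: N + P sin 21° = W cos 24° = 90.44 N.
Along incline: P cos 21° = W sin 24° + μN  with W sin 24° = 40.27 N.
Solving the pair for P and N: P = 64.74 N, N = 67.24 N (and f = μN = 20.17 N).

P ≈ 64.7 N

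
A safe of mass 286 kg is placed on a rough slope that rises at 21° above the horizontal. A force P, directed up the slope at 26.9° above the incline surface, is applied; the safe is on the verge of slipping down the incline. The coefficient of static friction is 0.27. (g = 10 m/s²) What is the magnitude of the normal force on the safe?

N ≈ 2490 N

On the verge of sliding down the incline, friction equals μN and acts up the slope.
Perpendicular: N + P sin 26.9° = W cos 21° = 2670 N.
Along incline: P cos 26.9° + μN = W sin 21° with W sin 21° = 1025 N.
Solving the pair for P and N: P = 395 N, N = 2491 N (and f = μN = 672.7 N).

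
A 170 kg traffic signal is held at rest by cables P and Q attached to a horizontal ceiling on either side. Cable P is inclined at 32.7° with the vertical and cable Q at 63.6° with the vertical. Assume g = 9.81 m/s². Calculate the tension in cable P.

Angles from the horizontal: cable P is 90° − 32.7° = 57.3°, cable Q is 90° − 63.6° = 26.4°.
Weight W = 170 × 9.81 = 1668 N acts straight down.
Horizontal: T_P cos 57.3° = T_Q cos 26.4°  →  T_Q = 0.6031 T_P.
Vertical: T_P sin 57.3° + T_Q sin 26.4° = 1668.
Substituting the horizontal relation into the vertical equation gives 1.11 T_P = 1668, so T_P = 1503 N.

T_P ≈ 1500 N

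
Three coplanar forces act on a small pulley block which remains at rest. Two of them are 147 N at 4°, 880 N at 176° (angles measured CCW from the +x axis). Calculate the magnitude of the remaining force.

Sum the known components: ΣF_x = -731.2 N, ΣF_y = 71.64 N.
For equilibrium the remaining force must supply (−ΣF_x, −ΣF_y) = (731.2, -71.64) N.
Magnitude = √((731.2)² + (-71.64)²) = 734.7 N; direction = atan2(-71.64, 731.2) = 354.4°.

F ≈ 735 N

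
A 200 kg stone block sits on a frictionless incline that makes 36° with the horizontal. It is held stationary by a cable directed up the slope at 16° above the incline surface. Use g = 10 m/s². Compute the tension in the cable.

T ≈ 1220 N

Take axes along and perpendicular to the incline. Weight components: W sin 36° = 1176 N down-slope, W cos 36° = 1618 N into the surface.
Along incline: T cos 16° = W sin 36° → T = 1223 N.
Perpendicular: N = W cos 36° − T sin 16° = 1281 N.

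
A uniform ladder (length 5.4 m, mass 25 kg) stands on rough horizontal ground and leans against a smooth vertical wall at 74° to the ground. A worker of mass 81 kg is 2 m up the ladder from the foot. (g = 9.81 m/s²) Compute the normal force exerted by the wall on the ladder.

N_wall ≈ 120 N

Torques about the foot: N_wall · 5.4 sin 74° = 25×9.81×2.7 cos 74° + 81×9.81×2 cos 74° → N_wall = 119.55 N.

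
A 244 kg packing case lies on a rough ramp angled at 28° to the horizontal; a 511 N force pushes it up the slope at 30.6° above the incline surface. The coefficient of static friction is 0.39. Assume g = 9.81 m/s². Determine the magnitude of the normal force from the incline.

N ≈ 1850 N

Axes along / perpendicular to the incline. W sin 28° = 1124 N down-slope; W cos 28° = 2113 N into the surface.
Perpendicular: N = W cos 28° − P sin 30.6° = 2113 − 260.1 = 1853 N.
Along incline: P cos 30.6° + f = W sin 28° (friction acts up-slope) → f = 1124 − 439.8 = 683.9 N.
|f| = 683.9 N ≤ μN = 722.8 N, so the packing case is indeed static.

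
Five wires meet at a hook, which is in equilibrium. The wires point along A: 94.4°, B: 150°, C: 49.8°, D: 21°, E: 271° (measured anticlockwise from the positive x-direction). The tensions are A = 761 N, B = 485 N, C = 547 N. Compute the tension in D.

T_D ≈ 107 N

Resolve: ΣF_x = 761 cos 94.4° + 485 cos 150° + 547 cos 49.8° + T_D cos 21° + T_E cos 271° = 0.
        ΣF_y = 761 sin 94.4° + 485 sin 150° + 547 sin 49.8° + T_D sin 21° + T_E sin 271° = 0.
The known terms sum to (-125.3, 1419) N, so 0.9336 T_D + 0.0175 T_E = 125.3 and 0.3584 T_D − 0.9998 T_E = -1419.
Solving simultaneously: T_D = 107 N, T_E = 1458 N.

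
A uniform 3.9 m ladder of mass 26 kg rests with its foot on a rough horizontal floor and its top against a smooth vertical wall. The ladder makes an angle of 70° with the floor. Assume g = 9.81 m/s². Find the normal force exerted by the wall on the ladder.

N_wall ≈ 46.4 N

Torques about the foot: N_wall · 3.9 sin 70° = 26×9.81×1.95 cos 70° → N_wall = 46.417 N.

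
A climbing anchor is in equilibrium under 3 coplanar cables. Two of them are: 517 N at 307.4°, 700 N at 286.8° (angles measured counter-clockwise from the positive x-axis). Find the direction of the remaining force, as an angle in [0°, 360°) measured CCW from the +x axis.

θ ≈ 116°

Sum the known components: ΣF_x = 516.3 N, ΣF_y = -1081 N.
For equilibrium the remaining force must supply (−ΣF_x, −ΣF_y) = (-516.3, 1081) N.
Magnitude = √((-516.3)² + (1081)²) = 1198 N; direction = atan2(1081, -516.3) = 115.5°.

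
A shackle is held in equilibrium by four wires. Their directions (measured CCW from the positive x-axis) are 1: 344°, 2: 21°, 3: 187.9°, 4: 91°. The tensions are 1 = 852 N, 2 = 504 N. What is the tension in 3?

Resolve: ΣF_x = 852 cos 344° + 504 cos 21° + T_3 cos 187.9° + T_4 cos 91° = 0.
        ΣF_y = 852 sin 344° + 504 sin 21° + T_3 sin 187.9° + T_4 sin 91° = 0.
The known terms sum to (1290, -54.23) N, so -0.9905 T_3 − 0.0175 T_4 = -1290 and -0.1374 T_3 + 0.9998 T_4 = 54.23.
Solving simultaneously: T_3 = 1298 N, T_4 = 232.6 N.

T_3 ≈ 1300 N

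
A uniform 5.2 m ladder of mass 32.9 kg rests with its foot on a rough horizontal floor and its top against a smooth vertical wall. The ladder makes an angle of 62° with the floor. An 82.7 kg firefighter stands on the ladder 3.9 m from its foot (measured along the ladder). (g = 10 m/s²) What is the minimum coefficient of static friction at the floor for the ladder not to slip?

ΣF_y = 0: N_floor = 32.9×10 + 82.7×10 = 1156 N.
Torques about the foot: N_wall · 5.2 sin 62° = 32.9×10×2.6 cos 62° + 82.7×10×3.9 cos 62° → N_wall = 417.26 N.
ΣF_x = 0: f_floor = N_wall = 417.26 N.
μ_min = f_floor / N_floor = 417.26 / 1156 = 0.361.

μ_min ≈ 0.361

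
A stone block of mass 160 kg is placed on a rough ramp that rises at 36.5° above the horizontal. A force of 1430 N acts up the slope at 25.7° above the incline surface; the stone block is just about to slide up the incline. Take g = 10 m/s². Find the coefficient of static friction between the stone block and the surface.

μ ≈ 0.506

On the verge of sliding up the incline, friction is at its maximum μN and acts down the slope.
Perpendicular to incline: N = W cos 36.5° − P sin 25.7° = 1286 − 620.1 = 666 N.
Along incline: P cos 25.7° − μN = W sin 36.5° → μ = −(W sin 36.5° − P cos 25.7°) / N = 0.5057.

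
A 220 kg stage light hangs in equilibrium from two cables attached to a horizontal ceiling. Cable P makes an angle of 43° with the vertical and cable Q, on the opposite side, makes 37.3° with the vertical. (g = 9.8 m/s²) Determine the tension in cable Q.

T_Q ≈ 1490 N

Angles from the horizontal: cable P is 90° − 43° = 47°, cable Q is 90° − 37.3° = 52.7°.
Weight W = 220 × 9.8 = 2156 N acts straight down.
Horizontal: T_P cos 47° = T_Q cos 52.7°  →  T_P = 0.8885 T_Q.
Vertical: T_P sin 47° + T_Q sin 52.7° = 2156.
Substituting the horizontal relation into the vertical equation gives 1.445 T_Q = 2156, so T_Q = 1492 N.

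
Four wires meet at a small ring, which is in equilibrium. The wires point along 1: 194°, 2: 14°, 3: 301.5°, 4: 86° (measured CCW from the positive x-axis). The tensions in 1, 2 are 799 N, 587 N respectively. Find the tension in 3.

T_3 ≈ 347 N

Resolve: ΣF_x = 799 cos 194° + 587 cos 14° + T_3 cos 301.5° + T_4 cos 86° = 0.
        ΣF_y = 799 sin 194° + 587 sin 14° + T_3 sin 301.5° + T_4 sin 86° = 0.
The known terms sum to (-205.7, -51.29) N, so 0.5225 T_3 + 0.0698 T_4 = 205.7 and -0.8526 T_3 + 0.9976 T_4 = 51.29.
Solving simultaneously: T_3 = 347.2 N, T_4 = 348.2 N.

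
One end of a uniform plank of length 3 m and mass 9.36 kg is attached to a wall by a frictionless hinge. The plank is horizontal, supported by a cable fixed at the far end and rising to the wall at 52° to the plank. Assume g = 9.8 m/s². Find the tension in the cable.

Take torques about the hinge: T sin 52° · 3 = 9.36×9.8×1.5 = 137.59 N·m.
So T = 137.59 / (0.7880 × 3) = 58.202 N.

T ≈ 58.2 N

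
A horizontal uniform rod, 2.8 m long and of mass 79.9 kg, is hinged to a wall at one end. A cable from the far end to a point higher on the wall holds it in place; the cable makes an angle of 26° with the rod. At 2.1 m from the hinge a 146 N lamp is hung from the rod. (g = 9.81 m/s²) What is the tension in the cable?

T ≈ 1140 N

Take torques about the hinge: T sin 26° · 2.8 = 79.9×9.81×1.4 + 146×2.1 = 1403.9 N·m.
So T = 1403.9 / (0.4384 × 2.8) = 1143.8 N.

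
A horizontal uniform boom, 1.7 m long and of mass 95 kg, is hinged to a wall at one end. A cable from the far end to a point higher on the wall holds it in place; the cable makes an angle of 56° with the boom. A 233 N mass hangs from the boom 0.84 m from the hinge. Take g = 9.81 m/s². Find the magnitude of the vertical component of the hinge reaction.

|H_y| ≈ 584 N

Take torques about the hinge: T sin 56° · 1.7 = 95×9.81×0.85 + 233×0.84 = 987.88 N·m.
So T = 987.88 / (0.8290 × 1.7) = 700.94 N.
ΣF_y = 0: H_y = (95×9.81 + 233) − T sin 56° = 1165 − 581.1 = 583.85 N.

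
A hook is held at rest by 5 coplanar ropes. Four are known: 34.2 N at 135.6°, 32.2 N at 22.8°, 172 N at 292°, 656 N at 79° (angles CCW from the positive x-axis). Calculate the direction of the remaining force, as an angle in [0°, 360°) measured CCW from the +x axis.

θ ≈ 249°

Sum the known components: ΣF_x = 194.9 N, ΣF_y = 520.9 N.
For equilibrium the remaining force must supply (−ΣF_x, −ΣF_y) = (-194.9, -520.9) N.
Magnitude = √((-194.9)² + (-520.9)²) = 556.1 N; direction = atan2(-520.9, -194.9) = 249.5°.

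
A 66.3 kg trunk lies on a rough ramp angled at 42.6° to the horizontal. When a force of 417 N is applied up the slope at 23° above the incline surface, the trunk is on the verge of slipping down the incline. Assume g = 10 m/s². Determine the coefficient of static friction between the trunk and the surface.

On the verge of sliding down the incline, friction is at its maximum μN and acts up the slope.
Perpendicular to incline: N = W cos 42.6° − P sin 23° = 488 − 162.9 = 325.1 N.
Along incline: P cos 23° + μN = W sin 42.6° → μ = (W sin 42.6° − P cos 23°) / N = 0.1997.

μ ≈ 0.200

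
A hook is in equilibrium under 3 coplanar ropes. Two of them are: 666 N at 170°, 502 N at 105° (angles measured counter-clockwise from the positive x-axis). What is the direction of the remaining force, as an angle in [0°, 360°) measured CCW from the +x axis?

Sum the known components: ΣF_x = -785.8 N, ΣF_y = 600.5 N.
For equilibrium the remaining force must supply (−ΣF_x, −ΣF_y) = (785.8, -600.5) N.
Magnitude = √((785.8)² + (-600.5)²) = 989 N; direction = atan2(-600.5, 785.8) = 322.6°.

θ ≈ 323°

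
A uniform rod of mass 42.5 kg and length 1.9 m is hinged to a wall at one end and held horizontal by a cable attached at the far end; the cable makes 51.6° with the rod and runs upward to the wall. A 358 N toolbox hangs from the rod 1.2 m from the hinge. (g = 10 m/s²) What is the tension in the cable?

Take torques about the hinge: T sin 51.6° · 1.9 = 42.5×10×0.95 + 358×1.2 = 833.35 N·m.
So T = 833.35 / (0.7837 × 1.9) = 559.66 N.

T ≈ 560 N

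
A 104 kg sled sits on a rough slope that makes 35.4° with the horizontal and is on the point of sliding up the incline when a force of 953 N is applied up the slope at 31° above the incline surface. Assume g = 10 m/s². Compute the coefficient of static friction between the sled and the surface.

On the verge of sliding up the incline, friction is at its maximum μN and acts down the slope.
Perpendicular to incline: N = W cos 35.4° − P sin 31° = 847.7 − 490.8 = 356.9 N.
Along incline: P cos 31° − μN = W sin 35.4° → μ = −(W sin 35.4° − P cos 31°) / N = 0.6008.

μ ≈ 0.601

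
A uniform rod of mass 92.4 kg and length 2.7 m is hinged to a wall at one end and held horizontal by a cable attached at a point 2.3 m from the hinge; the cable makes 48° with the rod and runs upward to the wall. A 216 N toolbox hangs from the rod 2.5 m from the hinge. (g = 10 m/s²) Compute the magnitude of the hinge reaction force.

Take torques about the hinge: T sin 48° · 2.3 = 92.4×10×1.35 + 216×2.5 = 1787.4 N·m.
So T = 1787.4 / (0.7431 × 2.3) = 1045.7 N.
ΣF_x = 0: H_x = T cos 48° = 699.73 N.
ΣF_y = 0: H_y = (92.4×10 + 216) − T sin 48° = 1140 − 777.13 = 362.87 N.
|H| = √(H_x² + H_y²) = √((699.73)² + (362.87)²) = 788.22 N.

|H| ≈ 788 N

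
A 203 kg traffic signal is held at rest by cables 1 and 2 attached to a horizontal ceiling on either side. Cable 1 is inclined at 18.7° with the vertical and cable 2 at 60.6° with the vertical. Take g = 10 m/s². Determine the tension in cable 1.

T_1 ≈ 1800 N

Angles from the horizontal: cable 1 is 90° − 18.7° = 71.3°, cable 2 is 90° − 60.6° = 29.4°.
Weight W = 203 × 10 = 2030 N acts straight down.
Horizontal: T_1 cos 71.3° = T_2 cos 29.4°  →  T_2 = 0.368 T_1.
Vertical: T_1 sin 71.3° + T_2 sin 29.4° = 2030.
Substituting the horizontal relation into the vertical equation gives 1.128 T_1 = 2030, so T_1 = 1800 N.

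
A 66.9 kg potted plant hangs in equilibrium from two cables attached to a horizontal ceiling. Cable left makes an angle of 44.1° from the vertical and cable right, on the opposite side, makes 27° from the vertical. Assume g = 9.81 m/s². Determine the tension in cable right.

Angles from the horizontal: cable left is 90° − 44.1° = 45.9°, cable right is 90° − 27° = 63°.
Weight W = 66.9 × 9.81 = 656.3 N acts straight down.
Horizontal: T_left cos 45.9° = T_right cos 63°  →  T_left = 0.6524 T_right.
Vertical: T_left sin 45.9° + T_right sin 63° = 656.3.
Substituting the horizontal relation into the vertical equation gives 1.359 T_right = 656.3, so T_right = 482.7 N.

T_right ≈ 483 N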